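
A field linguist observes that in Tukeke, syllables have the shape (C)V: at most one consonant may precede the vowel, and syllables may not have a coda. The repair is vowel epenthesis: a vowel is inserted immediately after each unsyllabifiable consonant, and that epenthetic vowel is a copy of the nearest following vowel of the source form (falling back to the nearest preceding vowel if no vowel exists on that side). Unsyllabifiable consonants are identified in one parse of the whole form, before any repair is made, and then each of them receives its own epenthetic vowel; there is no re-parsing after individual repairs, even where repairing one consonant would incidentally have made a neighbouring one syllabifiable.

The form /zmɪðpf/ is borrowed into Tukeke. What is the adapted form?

zɪmɪðɪpɪfɪ

The consonants /z/, /ð/, /p/, /f/ cannot be parsed into a legal (C)V syllable (no codas are permitted; onsets are limited to one consonant).
Epenthesis after each stranded consonant: /z/ → /zɪ/, /ð/ → /ðɪ/, /p/ → /pɪ/, /f/ → /fɪ/.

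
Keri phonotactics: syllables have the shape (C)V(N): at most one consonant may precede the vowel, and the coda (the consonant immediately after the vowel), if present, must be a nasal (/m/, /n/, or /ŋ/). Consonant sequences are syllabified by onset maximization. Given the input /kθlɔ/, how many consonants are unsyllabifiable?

2

The consonants /k/, /θ/ cannot be parsed into a legal (C)V(N) syllable (only a nasal (/m/, /n/, or /ŋ/) is licensed in coda position; onsets are limited to one consonant).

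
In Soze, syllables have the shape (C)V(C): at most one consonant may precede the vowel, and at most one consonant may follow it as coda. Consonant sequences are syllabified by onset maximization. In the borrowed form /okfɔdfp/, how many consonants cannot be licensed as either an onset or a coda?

2

The consonants /f/, /p/ cannot be parsed into a legal (C)V(C) syllable (at most one coda consonant is licensed; onsets are limited to one consonant).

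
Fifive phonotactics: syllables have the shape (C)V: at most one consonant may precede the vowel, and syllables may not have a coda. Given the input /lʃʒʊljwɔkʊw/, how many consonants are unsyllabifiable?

5

Syllabifying with onset maximization leaves /l/, /ʃ/, /l/, /j/, /w/ stranded (no codas are permitted; onsets are limited to one consonant).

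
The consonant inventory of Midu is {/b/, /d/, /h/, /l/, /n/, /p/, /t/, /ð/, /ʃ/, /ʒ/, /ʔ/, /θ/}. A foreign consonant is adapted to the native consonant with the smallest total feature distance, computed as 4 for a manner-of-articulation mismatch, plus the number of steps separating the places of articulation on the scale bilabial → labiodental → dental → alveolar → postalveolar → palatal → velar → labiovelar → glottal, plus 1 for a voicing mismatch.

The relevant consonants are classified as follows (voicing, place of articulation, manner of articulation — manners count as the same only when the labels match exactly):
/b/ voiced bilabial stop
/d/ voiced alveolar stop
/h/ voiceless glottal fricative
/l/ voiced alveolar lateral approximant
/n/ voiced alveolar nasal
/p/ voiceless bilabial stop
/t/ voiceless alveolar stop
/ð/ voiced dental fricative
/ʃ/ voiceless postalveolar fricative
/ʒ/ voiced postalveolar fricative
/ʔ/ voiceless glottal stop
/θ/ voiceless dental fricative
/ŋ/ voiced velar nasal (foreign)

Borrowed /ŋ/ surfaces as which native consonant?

n

/n/ is closest: same manner (nasal), place distance 3 (velar→alveolar), same voicing; total 3. Next closest is /ʒ/ at distance 6.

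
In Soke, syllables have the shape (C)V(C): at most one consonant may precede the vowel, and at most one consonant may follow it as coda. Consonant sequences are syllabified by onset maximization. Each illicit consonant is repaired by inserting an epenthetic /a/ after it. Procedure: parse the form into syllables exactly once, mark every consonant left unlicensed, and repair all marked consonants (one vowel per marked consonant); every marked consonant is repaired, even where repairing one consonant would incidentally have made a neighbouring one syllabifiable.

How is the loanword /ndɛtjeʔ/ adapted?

Under (C)V(C), the unsyllabifiable consonants are /n/ (at most one coda consonant is licensed; onsets are limited to one consonant).
Epenthesis after each stranded consonant: /n/ → /na/.

nadɛtjeʔ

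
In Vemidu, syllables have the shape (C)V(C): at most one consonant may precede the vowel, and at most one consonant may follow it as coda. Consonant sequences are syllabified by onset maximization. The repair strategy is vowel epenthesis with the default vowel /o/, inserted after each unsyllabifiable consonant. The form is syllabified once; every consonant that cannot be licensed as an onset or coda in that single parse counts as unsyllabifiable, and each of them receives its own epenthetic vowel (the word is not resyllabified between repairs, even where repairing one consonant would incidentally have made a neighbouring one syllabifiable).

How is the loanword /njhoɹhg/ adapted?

nojohoɹhogo

Syllabifying with onset maximization leaves /n/, /j/, /h/, /g/ stranded (at most one coda consonant is licensed; onsets are limited to one consonant).
Each unlicensed consonant becomes the onset of a new syllable: /n/ → /no/, /j/ → /jo/, /h/ → /ho/, /g/ → /go/.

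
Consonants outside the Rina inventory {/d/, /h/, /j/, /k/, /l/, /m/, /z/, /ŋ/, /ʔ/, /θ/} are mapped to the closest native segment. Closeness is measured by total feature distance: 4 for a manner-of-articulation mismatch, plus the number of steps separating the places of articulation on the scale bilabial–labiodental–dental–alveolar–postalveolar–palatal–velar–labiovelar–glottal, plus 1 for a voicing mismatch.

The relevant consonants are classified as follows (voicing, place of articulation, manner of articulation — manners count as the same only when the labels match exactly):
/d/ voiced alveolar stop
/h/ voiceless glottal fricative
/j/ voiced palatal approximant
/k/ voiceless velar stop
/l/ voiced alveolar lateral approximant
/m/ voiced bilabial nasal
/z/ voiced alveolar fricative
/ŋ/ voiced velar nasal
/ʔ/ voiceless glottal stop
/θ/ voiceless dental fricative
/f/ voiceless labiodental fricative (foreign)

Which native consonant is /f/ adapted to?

θ

/θ/ is closest: same manner (fricative), place distance 1 (labiodental→dental), same voicing; total 1. Next closest is /z/ at distance 3.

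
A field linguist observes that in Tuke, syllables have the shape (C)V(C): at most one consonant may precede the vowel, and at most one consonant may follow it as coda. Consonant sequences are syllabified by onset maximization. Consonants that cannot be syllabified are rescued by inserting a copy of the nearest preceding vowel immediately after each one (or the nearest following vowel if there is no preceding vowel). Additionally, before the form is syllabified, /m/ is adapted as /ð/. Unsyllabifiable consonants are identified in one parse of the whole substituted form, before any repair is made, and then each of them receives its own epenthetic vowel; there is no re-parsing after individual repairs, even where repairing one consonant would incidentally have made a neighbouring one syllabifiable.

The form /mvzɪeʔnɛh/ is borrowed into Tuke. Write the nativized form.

ðɪvɪzɪeʔnɛh

Substitution: /m/ → /ð/, giving /ðvzɪeʔnɛh/.
The consonants /ð/, /v/ cannot be parsed into a legal (C)V(C) syllable (at most one coda consonant is licensed; onsets are limited to one consonant).
Inserting the epenthetic vowel yields /ð/ → /ðɪ/, /v/ → /vɪ/.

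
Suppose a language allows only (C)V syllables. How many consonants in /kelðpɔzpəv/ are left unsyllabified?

4

Under (C)V, the unsyllabifiable consonants are /l/, /ð/, /z/, /v/ (no codas are permitted; onsets are limited to one consonant).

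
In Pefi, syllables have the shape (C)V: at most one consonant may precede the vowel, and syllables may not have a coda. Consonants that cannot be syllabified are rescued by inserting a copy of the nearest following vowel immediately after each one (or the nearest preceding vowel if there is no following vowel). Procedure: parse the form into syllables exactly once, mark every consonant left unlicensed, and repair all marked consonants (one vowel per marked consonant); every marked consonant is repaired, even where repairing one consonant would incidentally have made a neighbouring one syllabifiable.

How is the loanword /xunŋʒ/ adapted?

Under (C)V, the unsyllabifiable consonants are /n/, /ŋ/, /ʒ/ (no codas are permitted; onsets are limited to one consonant).
Epenthesis after each stranded consonant: /n/ → /nu/, /ŋ/ → /ŋu/, /ʒ/ → /ʒu/.

xunuŋuʒu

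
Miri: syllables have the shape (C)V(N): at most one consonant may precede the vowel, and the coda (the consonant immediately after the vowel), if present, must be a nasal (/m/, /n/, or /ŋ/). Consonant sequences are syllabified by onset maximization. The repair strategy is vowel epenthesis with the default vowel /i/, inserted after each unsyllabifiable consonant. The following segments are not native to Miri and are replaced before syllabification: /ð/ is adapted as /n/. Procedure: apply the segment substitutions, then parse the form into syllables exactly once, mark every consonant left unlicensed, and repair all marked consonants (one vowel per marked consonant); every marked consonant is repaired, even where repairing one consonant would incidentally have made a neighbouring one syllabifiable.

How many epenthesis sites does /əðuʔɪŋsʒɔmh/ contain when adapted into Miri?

2

After substitution the input is /ənuʔɪŋsʒɔmh/.
The unsyllabifiable consonants are /s/, /h/; each receives one epenthetic vowel.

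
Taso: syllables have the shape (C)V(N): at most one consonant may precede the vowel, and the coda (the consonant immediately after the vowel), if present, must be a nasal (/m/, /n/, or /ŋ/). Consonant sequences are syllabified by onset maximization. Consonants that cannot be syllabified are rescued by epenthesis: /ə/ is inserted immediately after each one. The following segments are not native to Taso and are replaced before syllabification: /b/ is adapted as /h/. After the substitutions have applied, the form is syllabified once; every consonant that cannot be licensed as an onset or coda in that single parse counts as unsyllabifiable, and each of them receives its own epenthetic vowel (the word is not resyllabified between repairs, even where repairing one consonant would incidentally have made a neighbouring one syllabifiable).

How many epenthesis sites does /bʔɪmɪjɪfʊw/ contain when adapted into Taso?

2

After substitution the input is /hʔɪmɪjɪfʊw/.
The unsyllabifiable consonants are /h/, /w/; each receives one epenthetic vowel.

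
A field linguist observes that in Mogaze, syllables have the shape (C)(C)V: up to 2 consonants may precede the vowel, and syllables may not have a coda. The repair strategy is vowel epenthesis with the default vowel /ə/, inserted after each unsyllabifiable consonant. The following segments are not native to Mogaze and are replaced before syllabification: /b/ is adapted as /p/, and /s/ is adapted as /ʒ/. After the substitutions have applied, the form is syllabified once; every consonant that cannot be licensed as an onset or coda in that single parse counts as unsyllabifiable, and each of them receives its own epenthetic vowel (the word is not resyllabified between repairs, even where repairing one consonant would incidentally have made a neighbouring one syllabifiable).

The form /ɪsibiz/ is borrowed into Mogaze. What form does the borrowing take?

ɪʒipizə

Substitution: /s/ → /ʒ/, /b/ → /p/, giving /ɪʒipiz/.
The consonants /z/ cannot be parsed into a legal (C)(C)V syllable (no codas are permitted; onsets may contain at most 2 consonants).
Epenthesis after each stranded consonant: /z/ → /zə/.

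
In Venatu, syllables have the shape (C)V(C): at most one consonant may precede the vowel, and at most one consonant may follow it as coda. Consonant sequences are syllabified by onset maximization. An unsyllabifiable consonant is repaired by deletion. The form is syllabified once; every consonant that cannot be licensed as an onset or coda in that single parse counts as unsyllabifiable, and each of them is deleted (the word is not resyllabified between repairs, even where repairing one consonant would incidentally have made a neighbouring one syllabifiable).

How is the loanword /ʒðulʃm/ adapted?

ðul

The consonants /ʒ/, /ʃ/, /m/ cannot be parsed into a legal (C)V(C) syllable (at most one coda consonant is licensed; onsets are limited to one consonant).
Each unlicensed consonant is deleted: /ʒ/, /ʃ/, /m/.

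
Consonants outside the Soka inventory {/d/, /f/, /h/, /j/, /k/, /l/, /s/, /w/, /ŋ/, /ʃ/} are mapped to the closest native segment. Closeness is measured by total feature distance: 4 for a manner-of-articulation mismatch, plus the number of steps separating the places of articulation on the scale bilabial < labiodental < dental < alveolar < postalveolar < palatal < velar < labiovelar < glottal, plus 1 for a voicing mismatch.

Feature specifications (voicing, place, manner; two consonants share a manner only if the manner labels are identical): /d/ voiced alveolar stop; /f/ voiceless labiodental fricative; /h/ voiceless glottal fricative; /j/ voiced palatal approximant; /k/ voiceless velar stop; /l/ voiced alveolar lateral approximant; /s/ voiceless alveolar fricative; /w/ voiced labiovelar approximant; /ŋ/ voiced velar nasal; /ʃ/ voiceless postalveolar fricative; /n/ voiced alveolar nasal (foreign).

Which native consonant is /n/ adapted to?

ŋ

/ŋ/ is closest: same manner (nasal), place distance 3 (alveolar→velar), same voicing; total 3. Next closest is /d/ at distance 4.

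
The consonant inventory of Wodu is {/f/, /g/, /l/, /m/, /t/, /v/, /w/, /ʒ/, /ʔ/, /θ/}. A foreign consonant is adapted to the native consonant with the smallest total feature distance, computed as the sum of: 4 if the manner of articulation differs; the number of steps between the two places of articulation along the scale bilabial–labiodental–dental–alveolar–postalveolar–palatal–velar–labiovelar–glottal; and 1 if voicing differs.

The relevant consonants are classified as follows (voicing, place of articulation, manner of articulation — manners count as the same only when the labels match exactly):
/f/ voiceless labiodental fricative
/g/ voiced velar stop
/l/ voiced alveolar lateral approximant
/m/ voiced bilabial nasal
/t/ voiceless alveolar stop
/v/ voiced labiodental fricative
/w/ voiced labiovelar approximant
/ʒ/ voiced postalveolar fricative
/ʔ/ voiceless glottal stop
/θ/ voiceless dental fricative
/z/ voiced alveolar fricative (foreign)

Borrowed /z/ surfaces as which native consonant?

ʒ

/ʒ/ is closest: same manner (fricative), place distance 1 (alveolar→postalveolar), same voicing; total 1. Next closest is /v/ at distance 2.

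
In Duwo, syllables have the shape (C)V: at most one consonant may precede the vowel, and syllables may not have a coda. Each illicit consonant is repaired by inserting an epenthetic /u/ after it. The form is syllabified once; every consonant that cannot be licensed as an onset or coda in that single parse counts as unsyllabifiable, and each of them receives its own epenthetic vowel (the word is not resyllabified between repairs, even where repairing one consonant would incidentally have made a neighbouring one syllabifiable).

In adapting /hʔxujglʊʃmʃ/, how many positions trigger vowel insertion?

7

The unsyllabifiable consonants are /h/, /ʔ/, /j/, /g/, /ʃ/, /m/, /ʃ/; each receives one epenthetic vowel.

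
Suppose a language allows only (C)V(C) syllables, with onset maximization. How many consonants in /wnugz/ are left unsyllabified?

Under (C)V(C), the unsyllabifiable consonants are /w/, /z/ (at most one coda consonant is licensed; onsets are limited to one consonant).

2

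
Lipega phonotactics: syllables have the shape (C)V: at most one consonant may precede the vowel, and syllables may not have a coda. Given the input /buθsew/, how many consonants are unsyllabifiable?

2

Under (C)V, the unsyllabifiable consonants are /θ/, /w/ (no codas are permitted; onsets are limited to one consonant).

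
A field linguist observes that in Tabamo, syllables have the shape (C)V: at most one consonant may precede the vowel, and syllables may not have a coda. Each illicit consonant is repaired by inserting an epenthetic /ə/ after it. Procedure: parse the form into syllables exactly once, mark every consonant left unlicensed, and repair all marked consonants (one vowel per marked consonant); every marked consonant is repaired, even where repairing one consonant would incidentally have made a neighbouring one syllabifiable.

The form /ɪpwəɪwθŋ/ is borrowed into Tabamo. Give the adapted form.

Syllabifying with onset maximization leaves /p/, /w/, /θ/, /ŋ/ stranded (no codas are permitted; onsets are limited to one consonant).
Epenthesis after each stranded consonant: /p/ → /pə/, /w/ → /wə/, /θ/ → /θə/, /ŋ/ → /ŋə/.

ɪpəwəɪwəθəŋə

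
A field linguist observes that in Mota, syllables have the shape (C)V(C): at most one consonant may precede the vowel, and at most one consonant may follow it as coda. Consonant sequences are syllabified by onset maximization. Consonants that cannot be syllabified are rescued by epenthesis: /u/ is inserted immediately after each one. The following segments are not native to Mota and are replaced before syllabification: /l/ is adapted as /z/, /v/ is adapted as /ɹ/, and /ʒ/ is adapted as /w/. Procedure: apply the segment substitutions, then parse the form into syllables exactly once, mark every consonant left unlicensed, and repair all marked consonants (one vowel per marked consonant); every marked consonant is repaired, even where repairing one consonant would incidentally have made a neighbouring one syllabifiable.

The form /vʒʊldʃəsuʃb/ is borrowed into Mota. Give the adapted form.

ɹuwʊzduʃəsuʃbu

Substitution: /v/ → /ɹ/, /ʒ/ → /w/, /l/ → /z/, giving /ɹwʊzdʃəsuʃb/.
Syllabifying with onset maximization leaves /ɹ/, /d/, /b/ stranded (at most one coda consonant is licensed; onsets are limited to one consonant).
Epenthesis after each stranded consonant: /ɹ/ → /ɹu/, /d/ → /du/, /b/ → /bu/.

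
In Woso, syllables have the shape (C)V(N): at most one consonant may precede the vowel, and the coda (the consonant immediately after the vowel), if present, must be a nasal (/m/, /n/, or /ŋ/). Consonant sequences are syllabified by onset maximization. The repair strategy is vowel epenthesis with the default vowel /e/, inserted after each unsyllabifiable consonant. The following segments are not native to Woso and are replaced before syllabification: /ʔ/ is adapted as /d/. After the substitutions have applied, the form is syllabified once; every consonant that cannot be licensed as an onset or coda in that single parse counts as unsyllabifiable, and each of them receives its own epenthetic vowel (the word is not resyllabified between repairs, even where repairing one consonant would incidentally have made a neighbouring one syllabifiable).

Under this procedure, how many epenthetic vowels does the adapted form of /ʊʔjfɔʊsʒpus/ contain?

5

After substitution the input is /ʊdjfɔʊsʒpus/.
The unsyllabifiable consonants are /d/, /j/, /s/, /ʒ/, /s/; each receives one epenthetic vowel.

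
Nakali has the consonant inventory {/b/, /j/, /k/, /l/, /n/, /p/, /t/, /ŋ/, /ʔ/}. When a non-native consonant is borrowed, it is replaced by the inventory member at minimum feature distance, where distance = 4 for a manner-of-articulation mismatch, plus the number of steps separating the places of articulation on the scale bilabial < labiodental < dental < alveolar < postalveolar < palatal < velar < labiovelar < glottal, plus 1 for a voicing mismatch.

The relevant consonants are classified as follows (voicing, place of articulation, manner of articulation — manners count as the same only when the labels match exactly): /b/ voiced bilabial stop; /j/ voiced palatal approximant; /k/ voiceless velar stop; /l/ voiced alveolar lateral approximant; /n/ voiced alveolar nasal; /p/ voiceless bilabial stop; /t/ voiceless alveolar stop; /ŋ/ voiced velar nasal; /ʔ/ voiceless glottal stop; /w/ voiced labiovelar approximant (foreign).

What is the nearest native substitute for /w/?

/j/ is closest: same manner (approximant), place distance 2 (labiovelar→palatal), same voicing; total 2. Next closest is /ŋ/ at distance 5.

j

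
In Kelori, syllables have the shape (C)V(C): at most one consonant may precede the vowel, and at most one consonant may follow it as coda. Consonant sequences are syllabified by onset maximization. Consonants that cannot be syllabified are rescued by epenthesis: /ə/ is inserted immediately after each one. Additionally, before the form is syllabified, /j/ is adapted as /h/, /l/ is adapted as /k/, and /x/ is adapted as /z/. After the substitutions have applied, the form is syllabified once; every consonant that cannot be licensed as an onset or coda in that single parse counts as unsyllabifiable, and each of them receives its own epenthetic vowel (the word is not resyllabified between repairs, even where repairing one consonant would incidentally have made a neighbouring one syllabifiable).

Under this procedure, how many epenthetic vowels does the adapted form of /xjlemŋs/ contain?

After substitution the input is /zhkemŋs/.
The unsyllabifiable consonants are /z/, /h/, /ŋ/, /s/; each receives one epenthetic vowel.

4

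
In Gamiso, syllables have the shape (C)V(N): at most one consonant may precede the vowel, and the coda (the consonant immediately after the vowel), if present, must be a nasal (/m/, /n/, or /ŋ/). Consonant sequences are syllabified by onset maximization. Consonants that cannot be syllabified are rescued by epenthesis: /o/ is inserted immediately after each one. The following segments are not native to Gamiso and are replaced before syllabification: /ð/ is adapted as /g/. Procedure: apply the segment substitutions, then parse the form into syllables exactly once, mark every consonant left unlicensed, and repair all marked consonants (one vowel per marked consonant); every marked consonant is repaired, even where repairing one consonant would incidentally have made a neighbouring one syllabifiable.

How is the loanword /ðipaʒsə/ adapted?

gipaʒosə

Substitution: /ð/ → /g/, giving /gipaʒsə/.
Under (C)V(N), the unsyllabifiable consonants are /ʒ/ (only a nasal (/m/, /n/, or /ŋ/) is licensed in coda position; onsets are limited to one consonant).
Each unlicensed consonant becomes the onset of a new syllable: /ʒ/ → /ʒo/.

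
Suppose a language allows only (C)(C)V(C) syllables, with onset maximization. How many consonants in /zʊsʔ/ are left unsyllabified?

1

Under (C)(C)V(C), the unsyllabifiable consonants are /ʔ/ (at most one coda consonant is licensed; onsets may contain at most 2 consonants).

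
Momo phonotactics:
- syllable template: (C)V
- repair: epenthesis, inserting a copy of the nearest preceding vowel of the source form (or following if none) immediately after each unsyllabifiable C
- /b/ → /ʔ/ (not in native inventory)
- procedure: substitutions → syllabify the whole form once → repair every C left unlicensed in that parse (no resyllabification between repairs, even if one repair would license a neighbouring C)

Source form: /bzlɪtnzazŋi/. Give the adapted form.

ʔɪzɪlɪtɪnɪzazaŋi

Substitution: /b/ → /ʔ/, giving /ʔzlɪtnzazŋi/.
Under (C)V, the unsyllabifiable consonants are /ʔ/, /z/, /t/, /n/, /z/ (no codas are permitted; onsets are limited to one consonant).
Epenthesis after each stranded consonant: /ʔ/ → /ʔɪ/, /z/ → /zɪ/, /t/ → /tɪ/, /n/ → /nɪ/, /z/ → /za/.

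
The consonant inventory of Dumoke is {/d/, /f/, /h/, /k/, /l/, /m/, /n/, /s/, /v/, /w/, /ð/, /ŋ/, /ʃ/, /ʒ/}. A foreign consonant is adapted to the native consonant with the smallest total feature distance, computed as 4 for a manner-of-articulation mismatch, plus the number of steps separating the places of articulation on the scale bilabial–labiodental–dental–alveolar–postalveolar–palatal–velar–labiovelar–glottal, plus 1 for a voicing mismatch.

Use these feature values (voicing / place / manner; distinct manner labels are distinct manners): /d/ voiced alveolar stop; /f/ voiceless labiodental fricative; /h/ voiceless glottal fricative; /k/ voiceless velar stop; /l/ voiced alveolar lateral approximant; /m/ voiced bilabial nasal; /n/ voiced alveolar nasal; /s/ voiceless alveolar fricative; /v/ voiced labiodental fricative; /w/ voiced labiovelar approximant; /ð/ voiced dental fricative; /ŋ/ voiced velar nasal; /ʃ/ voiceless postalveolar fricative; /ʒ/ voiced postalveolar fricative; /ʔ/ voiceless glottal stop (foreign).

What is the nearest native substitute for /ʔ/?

/k/ is closest: same manner (stop), place distance 2 (glottal→velar), same voicing; total 2. Next closest is /h/ at distance 4.

k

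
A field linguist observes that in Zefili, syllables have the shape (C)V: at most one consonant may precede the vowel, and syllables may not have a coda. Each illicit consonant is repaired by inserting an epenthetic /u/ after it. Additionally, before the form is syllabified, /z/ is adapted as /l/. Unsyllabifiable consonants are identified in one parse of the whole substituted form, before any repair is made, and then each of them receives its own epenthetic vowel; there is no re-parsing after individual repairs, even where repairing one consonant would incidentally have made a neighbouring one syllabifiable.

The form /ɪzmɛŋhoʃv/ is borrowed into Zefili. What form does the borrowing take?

ɪlumɛŋuhoʃuvu

Substitution: /z/ → /l/, giving /ɪlmɛŋhoʃv/.
Under (C)V, the unsyllabifiable consonants are /l/, /ŋ/, /ʃ/, /v/ (no codas are permitted; onsets are limited to one consonant).
Each unlicensed consonant becomes the onset of a new syllable: /l/ → /lu/, /ŋ/ → /ŋu/, /ʃ/ → /ʃu/, /v/ → /vu/.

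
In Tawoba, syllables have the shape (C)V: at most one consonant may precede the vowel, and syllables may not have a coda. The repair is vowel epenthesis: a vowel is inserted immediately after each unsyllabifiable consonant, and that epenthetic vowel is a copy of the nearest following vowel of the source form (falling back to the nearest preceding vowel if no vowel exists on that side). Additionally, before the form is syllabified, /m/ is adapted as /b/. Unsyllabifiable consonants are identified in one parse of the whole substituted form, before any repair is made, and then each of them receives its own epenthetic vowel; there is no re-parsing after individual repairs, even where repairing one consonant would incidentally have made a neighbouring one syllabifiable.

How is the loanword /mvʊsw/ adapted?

Substitution: /m/ → /b/, giving /bvʊsw/.
Under (C)V, the unsyllabifiable consonants are /b/, /s/, /w/ (no codas are permitted; onsets are limited to one consonant).
Epenthesis after each stranded consonant: /b/ → /bʊ/, /s/ → /sʊ/, /w/ → /wʊ/.

bʊvʊsʊwʊ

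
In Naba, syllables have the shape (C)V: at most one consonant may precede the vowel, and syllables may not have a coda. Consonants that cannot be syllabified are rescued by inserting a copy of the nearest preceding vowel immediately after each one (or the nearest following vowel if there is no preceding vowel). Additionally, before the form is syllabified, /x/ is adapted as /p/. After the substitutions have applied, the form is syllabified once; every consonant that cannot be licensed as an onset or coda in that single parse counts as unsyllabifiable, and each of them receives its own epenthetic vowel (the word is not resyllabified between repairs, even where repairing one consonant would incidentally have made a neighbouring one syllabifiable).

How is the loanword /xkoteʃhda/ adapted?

pokoteʃeheda

Substitution: /x/ → /p/, giving /pkoteʃhda/.
Syllabifying with onset maximization leaves /p/, /ʃ/, /h/ stranded (no codas are permitted; onsets are limited to one consonant).
Epenthesis after each stranded consonant: /p/ → /po/, /ʃ/ → /ʃe/, /h/ → /he/.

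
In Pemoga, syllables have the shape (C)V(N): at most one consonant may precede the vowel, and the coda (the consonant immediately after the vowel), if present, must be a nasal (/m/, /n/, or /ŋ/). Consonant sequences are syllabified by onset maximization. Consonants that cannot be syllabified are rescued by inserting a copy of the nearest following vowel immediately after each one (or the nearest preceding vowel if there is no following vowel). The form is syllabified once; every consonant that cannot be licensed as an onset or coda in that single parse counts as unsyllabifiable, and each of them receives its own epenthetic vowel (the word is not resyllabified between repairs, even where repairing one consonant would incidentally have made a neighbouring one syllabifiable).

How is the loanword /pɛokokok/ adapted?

Under (C)V(N), the unsyllabifiable consonants are /k/ (only a nasal (/m/, /n/, or /ŋ/) is licensed in coda position; onsets are limited to one consonant).
Inserting the epenthetic vowel yields /k/ → /ko/.

pɛokokoko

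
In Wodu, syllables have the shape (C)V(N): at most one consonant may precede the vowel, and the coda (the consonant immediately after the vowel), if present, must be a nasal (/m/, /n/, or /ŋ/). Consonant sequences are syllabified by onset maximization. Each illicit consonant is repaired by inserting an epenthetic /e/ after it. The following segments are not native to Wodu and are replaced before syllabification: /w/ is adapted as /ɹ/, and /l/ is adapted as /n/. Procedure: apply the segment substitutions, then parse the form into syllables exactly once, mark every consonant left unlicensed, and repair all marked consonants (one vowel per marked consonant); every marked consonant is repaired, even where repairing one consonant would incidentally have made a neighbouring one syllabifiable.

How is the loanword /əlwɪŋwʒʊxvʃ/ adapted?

ənɹɪŋɹeʒʊxeveʃe

Substitution: /l/ → /n/, /w/ → /ɹ/, giving /ənɹɪŋɹʒʊxvʃ/.
Under (C)V(N), the unsyllabifiable consonants are /ɹ/, /x/, /v/, /ʃ/ (only a nasal (/m/, /n/, or /ŋ/) is licensed in coda position; onsets are limited to one consonant).
Each unlicensed consonant becomes the onset of a new syllable: /ɹ/ → /ɹe/, /x/ → /xe/, /v/ → /ve/, /ʃ/ → /ʃe/.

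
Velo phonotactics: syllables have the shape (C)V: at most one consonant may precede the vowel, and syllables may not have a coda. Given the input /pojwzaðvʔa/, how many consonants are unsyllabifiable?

4

Syllabifying with onset maximization leaves /j/, /w/, /ð/, /v/ stranded (no codas are permitted; onsets are limited to one consonant).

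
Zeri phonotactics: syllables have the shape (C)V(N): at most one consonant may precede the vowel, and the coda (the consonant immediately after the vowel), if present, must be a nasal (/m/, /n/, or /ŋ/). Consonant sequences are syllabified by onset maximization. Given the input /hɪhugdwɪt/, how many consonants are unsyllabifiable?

3

Syllabifying with onset maximization leaves /g/, /d/, /t/ stranded (only a nasal (/m/, /n/, or /ŋ/) is licensed in coda position; onsets are limited to one consonant).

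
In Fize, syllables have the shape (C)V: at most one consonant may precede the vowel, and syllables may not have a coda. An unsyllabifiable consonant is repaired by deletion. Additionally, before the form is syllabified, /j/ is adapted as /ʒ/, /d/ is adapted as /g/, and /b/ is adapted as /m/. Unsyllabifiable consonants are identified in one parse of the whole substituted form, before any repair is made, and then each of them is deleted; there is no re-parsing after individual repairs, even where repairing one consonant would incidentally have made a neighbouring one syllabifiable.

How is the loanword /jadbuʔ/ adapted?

ʒamu

Substitution: /j/ → /ʒ/, /d/ → /g/, /b/ → /m/, giving /ʒagmuʔ/.
Under (C)V, the unsyllabifiable consonants are /g/, /ʔ/ (no codas are permitted; onsets are limited to one consonant).
Deletion applies to /g/, /ʔ/.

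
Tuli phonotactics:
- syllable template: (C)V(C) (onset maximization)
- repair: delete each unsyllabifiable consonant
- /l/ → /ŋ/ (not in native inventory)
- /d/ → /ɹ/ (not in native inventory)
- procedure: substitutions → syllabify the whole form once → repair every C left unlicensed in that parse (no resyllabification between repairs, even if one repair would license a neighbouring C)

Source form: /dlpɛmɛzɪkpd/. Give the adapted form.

pɛmɛzɪk

Substitution: /d/ → /ɹ/, /l/ → /ŋ/, giving /ɹŋpɛmɛzɪkpɹ/.
The consonants /ɹ/, /ŋ/, /p/, /ɹ/ cannot be parsed into a legal (C)V(C) syllable (at most one coda consonant is licensed; onsets are limited to one consonant).
Each unlicensed consonant is deleted: /ɹ/, /ŋ/, /p/, /ɹ/.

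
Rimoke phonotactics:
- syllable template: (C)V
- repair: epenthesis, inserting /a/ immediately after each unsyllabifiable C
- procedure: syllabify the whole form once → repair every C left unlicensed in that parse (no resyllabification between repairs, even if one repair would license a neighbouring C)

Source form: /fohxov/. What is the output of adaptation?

fohaxova

Under (C)V, the unsyllabifiable consonants are /h/, /v/ (no codas are permitted; onsets are limited to one consonant).
Inserting the epenthetic vowel yields /h/ → /ha/, /v/ → /va/.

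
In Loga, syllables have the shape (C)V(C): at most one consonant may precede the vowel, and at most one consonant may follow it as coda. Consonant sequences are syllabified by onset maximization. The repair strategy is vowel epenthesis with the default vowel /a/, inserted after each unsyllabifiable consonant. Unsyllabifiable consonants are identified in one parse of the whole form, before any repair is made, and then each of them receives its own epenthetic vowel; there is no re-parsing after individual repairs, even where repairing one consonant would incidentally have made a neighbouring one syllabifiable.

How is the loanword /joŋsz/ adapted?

Under (C)V(C), the unsyllabifiable consonants are /s/, /z/ (at most one coda consonant is licensed; onsets are limited to one consonant).
Each unlicensed consonant becomes the onset of a new syllable: /s/ → /sa/, /z/ → /za/.

joŋsaza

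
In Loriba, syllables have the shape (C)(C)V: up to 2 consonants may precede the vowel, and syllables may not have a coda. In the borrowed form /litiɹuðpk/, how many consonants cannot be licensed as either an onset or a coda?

Syllabifying with onset maximization leaves /ð/, /p/, /k/ stranded (no codas are permitted; onsets may contain at most 2 consonants).

3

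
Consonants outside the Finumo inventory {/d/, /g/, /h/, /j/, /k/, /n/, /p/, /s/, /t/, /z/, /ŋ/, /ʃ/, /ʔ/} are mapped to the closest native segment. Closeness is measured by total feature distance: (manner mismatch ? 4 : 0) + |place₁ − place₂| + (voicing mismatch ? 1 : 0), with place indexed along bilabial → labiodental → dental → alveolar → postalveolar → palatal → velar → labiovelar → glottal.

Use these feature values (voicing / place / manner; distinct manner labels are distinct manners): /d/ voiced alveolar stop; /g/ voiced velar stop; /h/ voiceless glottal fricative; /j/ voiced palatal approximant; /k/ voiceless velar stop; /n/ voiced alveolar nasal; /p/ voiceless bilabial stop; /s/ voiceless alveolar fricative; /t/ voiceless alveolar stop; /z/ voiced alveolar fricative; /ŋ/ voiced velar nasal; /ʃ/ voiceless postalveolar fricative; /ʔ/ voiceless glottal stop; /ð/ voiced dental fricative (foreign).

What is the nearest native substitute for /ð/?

/z/ is closest: same manner (fricative), place distance 1 (dental→alveolar), same voicing; total 1. Next closest is /s/ at distance 2.

z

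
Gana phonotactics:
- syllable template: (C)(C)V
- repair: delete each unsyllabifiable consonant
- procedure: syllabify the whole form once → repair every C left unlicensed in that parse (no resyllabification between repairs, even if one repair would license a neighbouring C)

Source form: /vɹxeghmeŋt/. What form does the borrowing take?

ɹxehme

Under (C)(C)V, the unsyllabifiable consonants are /v/, /g/, /ŋ/, /t/ (no codas are permitted; onsets may contain at most 2 consonants).
Each unlicensed consonant is deleted: /v/, /g/, /ŋ/, /t/.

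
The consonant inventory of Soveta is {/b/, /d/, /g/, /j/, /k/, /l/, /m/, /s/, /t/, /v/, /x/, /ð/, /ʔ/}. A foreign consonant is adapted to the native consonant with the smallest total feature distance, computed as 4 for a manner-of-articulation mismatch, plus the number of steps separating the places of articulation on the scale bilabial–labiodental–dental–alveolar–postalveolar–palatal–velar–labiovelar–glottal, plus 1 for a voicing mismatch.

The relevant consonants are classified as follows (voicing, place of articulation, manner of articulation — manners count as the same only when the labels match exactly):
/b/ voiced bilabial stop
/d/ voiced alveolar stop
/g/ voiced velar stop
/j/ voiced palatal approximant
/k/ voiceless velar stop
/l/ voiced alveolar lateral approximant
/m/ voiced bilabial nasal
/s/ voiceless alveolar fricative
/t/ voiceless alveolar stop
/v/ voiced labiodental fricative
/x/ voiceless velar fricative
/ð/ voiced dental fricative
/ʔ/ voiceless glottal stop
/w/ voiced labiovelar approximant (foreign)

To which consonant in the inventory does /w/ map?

j

/j/ is closest: same manner (approximant), place distance 2 (labiovelar→palatal), same voicing; total 2. Next closest is /g/ at distance 5.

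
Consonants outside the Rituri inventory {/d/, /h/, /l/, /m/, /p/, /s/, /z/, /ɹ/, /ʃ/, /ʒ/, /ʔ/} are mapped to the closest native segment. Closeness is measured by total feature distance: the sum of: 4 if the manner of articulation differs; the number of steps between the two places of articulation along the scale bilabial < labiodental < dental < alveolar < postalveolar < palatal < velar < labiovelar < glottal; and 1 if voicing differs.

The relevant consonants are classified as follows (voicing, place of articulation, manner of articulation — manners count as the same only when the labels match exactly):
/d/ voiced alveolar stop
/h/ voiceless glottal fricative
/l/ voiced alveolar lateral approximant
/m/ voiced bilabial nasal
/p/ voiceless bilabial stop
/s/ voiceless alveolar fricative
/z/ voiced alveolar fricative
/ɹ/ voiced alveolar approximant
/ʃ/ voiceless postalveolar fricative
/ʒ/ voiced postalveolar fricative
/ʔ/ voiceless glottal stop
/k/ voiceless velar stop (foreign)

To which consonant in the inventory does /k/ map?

/ʔ/ is closest: same manner (stop), place distance 2 (velar→glottal), same voicing; total 2. Next closest is /d/ at distance 4.

ʔ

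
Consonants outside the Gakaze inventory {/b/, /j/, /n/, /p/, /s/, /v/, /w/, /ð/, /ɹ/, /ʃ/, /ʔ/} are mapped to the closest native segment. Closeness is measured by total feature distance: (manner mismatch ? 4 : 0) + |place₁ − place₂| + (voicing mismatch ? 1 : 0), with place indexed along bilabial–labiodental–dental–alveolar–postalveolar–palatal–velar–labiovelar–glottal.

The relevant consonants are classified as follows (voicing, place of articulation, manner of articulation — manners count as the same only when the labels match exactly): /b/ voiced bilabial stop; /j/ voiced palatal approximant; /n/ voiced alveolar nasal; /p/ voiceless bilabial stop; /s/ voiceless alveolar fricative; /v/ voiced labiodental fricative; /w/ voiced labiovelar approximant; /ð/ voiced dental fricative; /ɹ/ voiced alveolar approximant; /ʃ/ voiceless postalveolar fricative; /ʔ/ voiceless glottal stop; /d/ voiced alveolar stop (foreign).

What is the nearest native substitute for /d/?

b

/b/ is closest: same manner (stop), place distance 3 (alveolar→bilabial), same voicing; total 3. Next closest is /n/ at distance 4.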